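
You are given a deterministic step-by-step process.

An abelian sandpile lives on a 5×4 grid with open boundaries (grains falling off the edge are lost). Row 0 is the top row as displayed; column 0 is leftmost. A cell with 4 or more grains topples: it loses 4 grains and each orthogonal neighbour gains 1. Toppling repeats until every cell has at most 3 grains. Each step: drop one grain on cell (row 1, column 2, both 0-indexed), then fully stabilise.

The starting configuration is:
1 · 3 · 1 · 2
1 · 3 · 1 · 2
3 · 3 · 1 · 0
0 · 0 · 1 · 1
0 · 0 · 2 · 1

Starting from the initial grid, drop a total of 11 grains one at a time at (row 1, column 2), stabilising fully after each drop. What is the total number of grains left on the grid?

0) 1 · 3 · 1 · 2
1 · 3 · 1 · 2
3 · 3 · 1 · 0
0 · 0 · 1 · 1
0 · 0 · 2 · 1
1) 1 · 3 · 1 · 2
1 · 3 · 2 · 2
3 · 3 · 1 · 0
0 · 0 · 1 · 1
0 · 0 · 2 · 1
2) 1 · 3 · 1 · 2
1 · 3 · 3 · 2
3 · 3 · 1 · 0
0 · 0 · 1 · 1
0 · 0 · 2 · 1
3) 2 · 0 · 3 · 2
3 · 2 · 1 · 3
0 · 1 · 3 · 0
1 · 1 · 1 · 1
0 · 0 · 2 · 1
4) 2 · 0 · 3 · 2
3 · 2 · 2 · 3
0 · 1 · 3 · 0
1 · 1 · 1 · 1
0 · 0 · 2 · 1
5) 2 · 0 · 3 · 2
3 · 2 · 3 · 3
0 · 1 · 3 · 0
1 · 1 · 1 · 1
0 · 0 · 2 · 1
6) 2 · 1 · 1 · 0
3 · 3 · 3 · 1
0 · 2 · 0 · 2
1 · 1 · 2 · 1
0 · 0 · 2 · 1
7) 3 · 2 · 2 · 0
0 · 1 · 1 · 2
1 · 3 · 1 · 2
1 · 1 · 2 · 1
0 · 0 · 2 · 1
8) 3 · 2 · 2 · 0
0 · 1 · 2 · 2
1 · 3 · 1 · 2
1 · 1 · 2 · 1
0 · 0 · 2 · 1
9) 3 · 2 · 2 · 0
0 · 1 · 3 · 2
1 · 3 · 1 · 2
1 · 1 · 2 · 1
0 · 0 · 2 · 1
10) 3 · 2 · 3 · 0
0 · 2 · 0 · 3
1 · 3 · 2 · 2
1 · 1 · 2 · 1
0 · 0 · 2 · 1
11) 3 · 2 · 3 · 0
0 · 2 · 1 · 3
1 · 3 · 2 · 2
1 · 1 · 2 · 1
0 · 0 · 2 · 1

30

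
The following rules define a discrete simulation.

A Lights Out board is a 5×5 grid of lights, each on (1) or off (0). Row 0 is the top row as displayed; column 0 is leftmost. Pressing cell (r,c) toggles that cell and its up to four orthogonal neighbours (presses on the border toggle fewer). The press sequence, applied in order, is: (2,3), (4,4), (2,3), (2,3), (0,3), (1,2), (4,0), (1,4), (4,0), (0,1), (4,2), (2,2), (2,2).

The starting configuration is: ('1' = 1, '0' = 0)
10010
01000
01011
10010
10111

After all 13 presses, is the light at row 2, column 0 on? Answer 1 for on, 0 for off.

0

[0] 10010
01000
01011
10010
10111
[1] 10010
01010
01100
10000
10111
[2] 10010
01010
01100
10001
10100
[3] 10010
01000
01011
10011
10100
[4] 10010
01010
01100
10001
10100
[5] 10101
01000
01100
10001
10100
[6] 10001
00110
01000
10001
10100
[7] 10001
00110
01000
00001
01100
[8] 10000
00101
01001
00001
01100
[9] 10000
00101
01001
10001
10100
[10] 01100
01101
01001
10001
10100
[11] 01100
01101
01001
10101
11010
[12] 01100
01001
00111
10001
11010
[13] 01100
01101
01001
10101
11010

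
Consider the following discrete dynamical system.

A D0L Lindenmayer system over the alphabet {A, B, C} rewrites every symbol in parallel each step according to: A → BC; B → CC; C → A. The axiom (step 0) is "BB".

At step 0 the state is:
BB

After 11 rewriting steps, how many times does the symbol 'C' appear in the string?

100

[0] BB
[1] CCCC
[2] AAAA
[3] BCBCBCBC
[4] CCACCACCACCA
[5] AABCAABCAABCAABC
[6] BCBCCCABCBCCCABCBCCCABCBCCCA
[7] CCACCAAABCCCACCAAABCCCACCAAABCCCACCAAABC
[8] AABCAABCBCBCCCAAABCAABCBCBCCCAAABCAABCBCBCCCAAABCAABCBCBCCCA
[9] BCBCCCABCBCCCACCACCAAABCBCBCCCABCBCCCACCACCAAABCBCBCCCABCBCCCACCACCAAABCBCBCCCABCBCCCACCACCAAABC
[10] CCACCAAABCCCACCAAABCAABCAABCBCBCCCACCACCAAABCCCACCAAABCAAB…ACCAAABCAABCAABCBCBCCCACCACCAAABCCCACCAAABCAABCAABCBCBCCCA  (len 140)
[11] AABCAABCBCBCCCAAABCAABCBCBCCCABCBCCCABCBCCCACCACCAAABCAABC…AABCAABCAABCBCBCCCAAABCAABCBCBCCCABCBCCCABCBCCCACCACCAAABC  (len 216)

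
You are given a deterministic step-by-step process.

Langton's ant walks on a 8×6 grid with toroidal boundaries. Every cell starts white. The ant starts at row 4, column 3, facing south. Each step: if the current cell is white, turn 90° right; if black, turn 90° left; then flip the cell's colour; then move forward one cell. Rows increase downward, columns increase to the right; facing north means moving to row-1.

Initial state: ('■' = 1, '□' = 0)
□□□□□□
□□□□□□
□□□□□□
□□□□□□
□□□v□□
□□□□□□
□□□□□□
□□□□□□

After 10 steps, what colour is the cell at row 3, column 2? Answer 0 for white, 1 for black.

gen 0: □□□□□□
□□□□□□
□□□□□□
□□□□□□
□□□v□□
□□□□□□
□□□□□□
□□□□□□
gen 1: □□□□□□
□□□□□□
□□□□□□
□□□□□□
□□<■□□
□□□□□□
□□□□□□
□□□□□□
gen 2: □□□□□□
□□□□□□
□□□□□□
□□^□□□
□□■■□□
□□□□□□
□□□□□□
□□□□□□
gen 3: □□□□□□
□□□□□□
□□□□□□
□□■>□□
□□■■□□
□□□□□□
□□□□□□
□□□□□□
gen 4: □□□□□□
□□□□□□
□□□□□□
□□■■□□
□□■v□□
□□□□□□
□□□□□□
□□□□□□
gen 5: □□□□□□
□□□□□□
□□□□□□
□□■■□□
□□■□>□
□□□□□□
□□□□□□
□□□□□□
gen 6: □□□□□□
□□□□□□
□□□□□□
□□■■□□
□□■□■□
□□□□v□
□□□□□□
□□□□□□
gen 7: □□□□□□
□□□□□□
□□□□□□
□□■■□□
□□■□■□
□□□<■□
□□□□□□
□□□□□□
gen 8: □□□□□□
□□□□□□
□□□□□□
□□■■□□
□□■^■□
□□□■■□
□□□□□□
□□□□□□
gen 9: □□□□□□
□□□□□□
□□□□□□
□□■■□□
□□■■>□
□□□■■□
□□□□□□
□□□□□□
gen 10: □□□□□□
□□□□□□
□□□□□□
□□■■^□
□□■■□□
□□□■■□
□□□□□□
□□□□□□

1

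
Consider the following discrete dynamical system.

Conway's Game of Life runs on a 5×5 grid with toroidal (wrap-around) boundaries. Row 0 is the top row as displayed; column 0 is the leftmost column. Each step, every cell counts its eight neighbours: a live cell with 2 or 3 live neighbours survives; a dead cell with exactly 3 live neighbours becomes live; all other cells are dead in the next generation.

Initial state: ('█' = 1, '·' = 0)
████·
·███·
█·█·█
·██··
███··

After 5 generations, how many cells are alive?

[0] ████·
·███·
█·█·█
·██··
███··
[1] ·····
·····
█···█
····█
····█
[2] ·····
·····
█···█
···██
·····
[3] ·····
·····
█··██
█··██
·····
[4] ·····
····█
█··█·
█··█·
····█
[5] ·····
····█
█··█·
█··█·
····█

6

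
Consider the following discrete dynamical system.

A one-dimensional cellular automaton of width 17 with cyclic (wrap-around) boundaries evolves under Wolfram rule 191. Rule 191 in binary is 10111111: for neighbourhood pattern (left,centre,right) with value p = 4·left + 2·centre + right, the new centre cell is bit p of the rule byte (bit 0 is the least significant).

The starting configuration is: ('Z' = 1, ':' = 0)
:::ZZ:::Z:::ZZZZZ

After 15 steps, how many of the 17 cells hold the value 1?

[0] :::ZZ:::Z:::ZZZZZ
[1] ZZZZ:ZZZZZZZZZZZ:
[2] ZZZ:ZZZZZZZZZZZ:Z
[3] ZZ:ZZZZZZZZZZZ:ZZ
[4] Z:ZZZZZZZZZZZ:ZZZ
[5] :ZZZZZZZZZZZ:ZZZZ
[6] ZZZZZZZZZZZ:ZZZZ:
[7] ZZZZZZZZZZ:ZZZZ:Z
[8] ZZZZZZZZZ:ZZZZ:ZZ
[9] ZZZZZZZZ:ZZZZ:ZZZ
[10] ZZZZZZZ:ZZZZ:ZZZZ
[11] ZZZZZZ:ZZZZ:ZZZZZ
[12] ZZZZZ:ZZZZ:ZZZZZZ
[13] ZZZZ:ZZZZ:ZZZZZZZ
[14] ZZZ:ZZZZ:ZZZZZZZZ
[15] ZZ:ZZZZ:ZZZZZZZZZ

15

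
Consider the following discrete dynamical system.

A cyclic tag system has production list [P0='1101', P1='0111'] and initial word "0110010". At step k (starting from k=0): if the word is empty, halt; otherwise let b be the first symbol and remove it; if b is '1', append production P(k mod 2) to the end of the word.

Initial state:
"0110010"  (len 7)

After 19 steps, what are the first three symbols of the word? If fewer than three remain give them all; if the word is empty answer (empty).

0) "0110010"  (len 7)
1) "110010"  (len 6)
2) "100100111"  (len 9)
3) "001001111101"  (len 12)
4) "01001111101"  (len 11)
5) "1001111101"  (len 10)
6) "0011111010111"  (len 13)
7) "011111010111"  (len 12)
8) "11111010111"  (len 11)
9) "11110101111101"  (len 14)
10) "11101011111010111"  (len 17)
11) "11010111110101111101"  (len 20)
12) "10101111101011111010111"  (len 23)
13) "01011111010111110101111101"  (len 26)
14) "1011111010111110101111101"  (len 25)
15) "0111110101111101011111011101"  (len 28)
16) "111110101111101011111011101"  (len 27)
17) "111101011111010111110111011101"  (len 30)
18) "111010111110101111101110111010111"  (len 33)
19) "110101111101011111011101110101111101"  (len 36)

110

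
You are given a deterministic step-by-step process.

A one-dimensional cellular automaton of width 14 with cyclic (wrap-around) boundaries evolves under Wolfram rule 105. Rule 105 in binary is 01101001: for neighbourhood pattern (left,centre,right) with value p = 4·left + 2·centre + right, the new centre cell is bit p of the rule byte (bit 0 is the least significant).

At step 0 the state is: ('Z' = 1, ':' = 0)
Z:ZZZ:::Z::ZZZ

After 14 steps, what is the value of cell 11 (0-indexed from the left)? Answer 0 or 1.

1

[0] Z:ZZZ:::Z::ZZZ
[1] ZZZ:Z:Z::::Z::
[2] Z:ZZ:Z::ZZ::::
[3] :ZZZZ:::ZZ:ZZ:
[4] :Z::Z:Z:ZZZZZ:
[5] :::::Z:ZZ:::Z:
[6] ZZZZ::ZZZ:Z:::
[7] Z::Z::Z:ZZ::Z:
[8] :::::::ZZZ:::Z
[9] :ZZZZZ:Z:Z:Z::
[10] :Z:::ZZ:Z:Z::Z
[11] Z::Z:ZZZ:Z::::
[12] ::::ZZ:ZZ::ZZ:
[13] ZZZ:ZZZZZ::ZZ:
[14] Z:ZZZ:::Z::ZZZ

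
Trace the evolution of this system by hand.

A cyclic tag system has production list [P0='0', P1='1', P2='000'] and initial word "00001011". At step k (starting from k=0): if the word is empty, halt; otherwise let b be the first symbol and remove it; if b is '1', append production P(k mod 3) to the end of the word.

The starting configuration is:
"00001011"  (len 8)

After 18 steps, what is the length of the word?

0

gen 0: "00001011"  (len 8)
gen 1: "0001011"  (len 7)
gen 2: "001011"  (len 6)
gen 3: "01011"  (len 5)
gen 4: "1011"  (len 4)
gen 5: "0111"  (len 4)
gen 6: "111"  (len 3)
gen 7: "110"  (len 3)
gen 8: "101"  (len 3)
gen 9: "01000"  (len 5)
gen 10: "1000"  (len 4)
gen 11: "0001"  (len 4)
gen 12: "001"  (len 3)
gen 13: "01"  (len 2)
gen 14: "1"  (len 1)
gen 15: "000"  (len 3)
gen 16: "00"  (len 2)
gen 17: "0"  (len 1)
gen 18: (halted — word empty)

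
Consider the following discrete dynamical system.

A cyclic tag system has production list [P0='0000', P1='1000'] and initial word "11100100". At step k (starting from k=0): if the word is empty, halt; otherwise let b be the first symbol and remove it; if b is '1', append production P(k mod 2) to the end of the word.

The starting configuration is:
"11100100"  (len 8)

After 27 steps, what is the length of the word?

5

gen 0: "11100100"  (len 8)
gen 1: "11001000000"  (len 11)
gen 2: "10010000001000"  (len 14)
gen 3: "00100000010000000"  (len 17)
gen 4: "0100000010000000"  (len 16)
gen 5: "100000010000000"  (len 15)
gen 6: "000000100000001000"  (len 18)
gen 7: "00000100000001000"  (len 17)
gen 8: "0000100000001000"  (len 16)
gen 9: "000100000001000"  (len 15)
gen 10: "00100000001000"  (len 14)
gen 11: "0100000001000"  (len 13)
gen 12: "100000001000"  (len 12)
gen 13: "000000010000000"  (len 15)
gen 14: "00000010000000"  (len 14)
gen 15: "0000010000000"  (len 13)
gen 16: "000010000000"  (len 12)
gen 17: "00010000000"  (len 11)
gen 18: "0010000000"  (len 10)
gen 19: "010000000"  (len 9)
gen 20: "10000000"  (len 8)
gen 21: "00000000000"  (len 11)
gen 22: "0000000000"  (len 10)
gen 23: "000000000"  (len 9)
gen 24: "00000000"  (len 8)
gen 25: "0000000"  (len 7)
gen 26: "000000"  (len 6)
gen 27: "00000"  (len 5)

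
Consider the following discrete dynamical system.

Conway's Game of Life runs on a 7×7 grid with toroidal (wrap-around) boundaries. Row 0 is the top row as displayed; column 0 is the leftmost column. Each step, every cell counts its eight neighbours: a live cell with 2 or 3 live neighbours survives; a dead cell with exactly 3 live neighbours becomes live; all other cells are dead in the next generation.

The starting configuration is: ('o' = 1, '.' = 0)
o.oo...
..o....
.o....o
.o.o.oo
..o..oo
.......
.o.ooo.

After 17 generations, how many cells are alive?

15

t=0: o.oo...
..o....
.o....o
.o.o.oo
..o..oo
.......
.o.ooo.
t=1: .......
o.oo...
.o...oo
.o..o..
o.o.ooo
..oo..o
.o.oo..
t=2: .o..o..
ooo...o
.o.oooo
.oooo..
o.o.o.o
......o
...oo..
t=3: .o..oo.
......o
......o
.......
o.o.o.o
o...o.o
...ooo.
t=4: ...o..o
o.....o
.......
o....oo
oo.o..o
oo.....
o..o...
t=5: ......o
o.....o
.....o.
.o...o.
..o..o.
.......
ooo...o
t=6: .....o.
o....oo
o....o.
....ooo
.......
o.o...o
oo....o
t=7: .o...o.
o...oo.
o......
....ooo
o......
......o
.o...o.
t=8: oo...o.
oo..oo.
o......
o....oo
o......
o.....o
o....oo
t=9: .......
....oo.
....o..
oo.....
.o...o.
.o...o.
.....o.
t=10: ....oo.
....oo.
....oo.
oo.....
.oo...o
....ooo
.......
t=11: ....oo.
...o..o
....ooo
ooo..oo
.oo...o
o....oo
......o
t=12: ....ooo
...o..o
.oooo..
..ooo..
..o....
.o...o.
o...o..
t=13: o..oo.o
o.....o
.o...o.
....o..
.oo.o..
.o.....
o...o..
t=14: .o.oo..
.o..o..
o....oo
.ooooo.
.ooo...
oooo...
oo.oooo
t=15: .o....o
.oooo.o
o.....o
.....o.
.......
.....o.
.....oo
t=16: .o.oo.o
.ooo..o
ooooo.o
......o
.......
.....oo
o....oo
t=17: .o.oo..
......o
....o.o
.ooo.oo
.....oo
o....o.
.......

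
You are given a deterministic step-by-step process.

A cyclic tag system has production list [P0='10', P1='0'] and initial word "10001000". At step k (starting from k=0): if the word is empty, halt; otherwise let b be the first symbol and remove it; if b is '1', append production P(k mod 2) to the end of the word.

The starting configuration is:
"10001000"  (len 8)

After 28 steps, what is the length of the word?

0) "10001000"  (len 8)
1) "000100010"  (len 9)
2) "00100010"  (len 8)
3) "0100010"  (len 7)
4) "100010"  (len 6)
5) "0001010"  (len 7)
6) "001010"  (len 6)
7) "01010"  (len 5)
8) "1010"  (len 4)
9) "01010"  (len 5)
10) "1010"  (len 4)
11) "01010"  (len 5)
12) "1010"  (len 4)
13) "01010"  (len 5)
14) "1010"  (len 4)
15) "01010"  (len 5)
16) "1010"  (len 4)
17) "01010"  (len 5)
18) "1010"  (len 4)
19) "01010"  (len 5)
20) "1010"  (len 4)
21) "01010"  (len 5)
22) "1010"  (len 4)
23) "01010"  (len 5)
24) "1010"  (len 4)
25) "01010"  (len 5)
26) "1010"  (len 4)
27) "01010"  (len 5)
28) "1010"  (len 4)

4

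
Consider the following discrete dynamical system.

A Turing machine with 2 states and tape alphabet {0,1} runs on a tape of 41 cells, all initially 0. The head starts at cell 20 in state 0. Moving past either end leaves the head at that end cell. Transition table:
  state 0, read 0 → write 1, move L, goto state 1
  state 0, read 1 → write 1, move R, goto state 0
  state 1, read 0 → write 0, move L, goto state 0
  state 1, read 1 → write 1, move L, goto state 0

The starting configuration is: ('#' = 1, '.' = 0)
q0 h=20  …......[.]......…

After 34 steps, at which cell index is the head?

step 0: q0 h=20  …......[.]......…
step 1: q1 h=19  …......[.]#.....…
step 2: q0 h=18  …......[.].#....…
step 3: q1 h=17  …......[.]#.#...…
step 4: q0 h=16  …......[.].#.#..…
step 5: q1 h=15  …......[.]#.#.#.…
step 6: q0 h=14  …......[.].#.#.#…
step 7: q1 h=13  …......[.]#.#.#.…
step 8: q0 h=12  …......[.].#.#.#…
step 9: q1 h=11  …......[.]#.#.#.…
step 10: q0 h=10  …......[.].#.#.#…
step 11: q1 h= 9  …......[.]#.#.#.…
step 12: q0 h= 8  …......[.].#.#.#…
step 13: q1 h= 7  …......[.]#.#.#.…
step 14: q0 h= 6  |......[.].#.#.#…
step 15: q1 h= 5  |.....[.]#.#.#.…
step 16: q0 h= 4  |....[.].#.#.#…
step 17: q1 h= 3  |...[.]#.#.#.…
step 18: q0 h= 2  |..[.].#.#.#…
step 19: q1 h= 1  |.[.]#.#.#.…
step 20: q0 h= 0  |[.].#.#.#…
step 21: q1 h= 0  |[#].#.#.#…
step 22: q0 h= 0  |[#].#.#.#…
step 23: q0 h= 1  |#[.]#.#.#.…
step 24: q1 h= 0  |[#]##.#.#…
step 25: q0 h= 0  |[#]##.#.#…
step 26: q0 h= 1  |#[#]#.#.#.…
step 27: q0 h= 2  |##[#].#.#.#…
step 28: q0 h= 3  |###[.]#.#.#.…
step 29: q1 h= 2  |##[#]##.#.#…
step 30: q0 h= 1  |#[#]###.#.…
step 31: q0 h= 2  |##[#]##.#.#…
step 32: q0 h= 3  |###[#]#.#.#.…
step 33: q0 h= 4  |####[#].#.#.#…
step 34: q0 h= 5  |#####[.]#.#.#.…

5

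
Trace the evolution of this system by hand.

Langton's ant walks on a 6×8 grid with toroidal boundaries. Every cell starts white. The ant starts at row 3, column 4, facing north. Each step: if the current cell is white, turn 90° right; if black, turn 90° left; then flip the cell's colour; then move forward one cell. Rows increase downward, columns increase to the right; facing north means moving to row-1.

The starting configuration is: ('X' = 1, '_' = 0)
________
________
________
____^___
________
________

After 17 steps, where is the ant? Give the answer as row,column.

3,3

t=0: ________
________
________
____^___
________
________
t=1: ________
________
________
____X>__
________
________
t=2: ________
________
________
____XX__
_____v__
________
t=3: ________
________
________
____XX__
____<X__
________
t=4: ________
________
________
____^X__
____XX__
________
t=5: ________
________
________
___<_X__
____XX__
________
t=6: ________
________
___^____
___X_X__
____XX__
________
t=7: ________
________
___X>___
___X_X__
____XX__
________
t=8: ________
________
___XX___
___XvX__
____XX__
________
t=9: ________
________
___XX___
___<XX__
____XX__
________
t=10: ________
________
___XX___
____XX__
___vXX__
________
t=11: ________
________
___XX___
____XX__
__<XXX__
________
t=12: ________
________
___XX___
__^_XX__
__XXXX__
________
t=13: ________
________
___XX___
__X>XX__
__XXXX__
________
t=14: ________
________
___XX___
__XXXX__
__XvXX__
________
t=15: ________
________
___XX___
__XXXX__
__X_>X__
________
t=16: ________
________
___XX___
__XX^X__
__X__X__
________
t=17: ________
________
___XX___
__X<_X__
__X__X__
________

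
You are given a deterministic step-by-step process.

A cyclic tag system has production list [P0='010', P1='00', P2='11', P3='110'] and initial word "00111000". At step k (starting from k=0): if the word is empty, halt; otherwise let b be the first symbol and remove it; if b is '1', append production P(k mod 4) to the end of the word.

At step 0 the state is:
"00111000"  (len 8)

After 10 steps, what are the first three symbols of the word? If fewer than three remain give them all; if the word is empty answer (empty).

110

[0] "00111000"  (len 8)
[1] "0111000"  (len 7)
[2] "111000"  (len 6)
[3] "1100011"  (len 7)
[4] "100011110"  (len 9)
[5] "00011110010"  (len 11)
[6] "0011110010"  (len 10)
[7] "011110010"  (len 9)
[8] "11110010"  (len 8)
[9] "1110010010"  (len 10)
[10] "11001001000"  (len 11)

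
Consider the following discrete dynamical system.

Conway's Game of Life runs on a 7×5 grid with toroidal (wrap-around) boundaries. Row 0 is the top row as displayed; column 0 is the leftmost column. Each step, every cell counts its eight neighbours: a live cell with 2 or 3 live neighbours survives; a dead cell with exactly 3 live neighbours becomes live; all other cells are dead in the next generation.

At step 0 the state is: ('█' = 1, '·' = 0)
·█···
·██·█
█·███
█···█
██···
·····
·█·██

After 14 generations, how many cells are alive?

10

[0] ·█···
·██·█
█·███
█···█
██···
·····
·█·██
[1] ·█··█
····█
··█··
··█··
██··█
·██·█
█·█··
[2] ·█·██
█··█·
···█·
█·██·
····█
··█·█
··█·█
[3] ·█···
█··█·
·█·█·
··██·
███·█
█···█
·██·█
[4] ·█·██
██··█
·█·█·
·····
··█··
·····
·████
[5] ·····
·█···
·██·█
··█··
·····
·█···
·█··█
[6] █····
███··
████·
·███·
·····
█····
█····
[7] █···█
···█·
·····
█··██
·██··
·····
██··█
[8] ·█·█·
····█
···█·
█████
█████
··█··
·█··█
[9] ··███
··███
·█···
·····
·····
·····
██·█·
[10] ·····
██··█
··██·
·····
·····
·····
██·█·
[11] ··█··
█████
█████
·····
·····
·····
·····
[12] █·█·█
·····
·····
█████
·····
·····
·····
[13] ·····
·····
█████
█████
█████
·····
·····
[14] ·····
█████
·····
·····
·····
█████
·····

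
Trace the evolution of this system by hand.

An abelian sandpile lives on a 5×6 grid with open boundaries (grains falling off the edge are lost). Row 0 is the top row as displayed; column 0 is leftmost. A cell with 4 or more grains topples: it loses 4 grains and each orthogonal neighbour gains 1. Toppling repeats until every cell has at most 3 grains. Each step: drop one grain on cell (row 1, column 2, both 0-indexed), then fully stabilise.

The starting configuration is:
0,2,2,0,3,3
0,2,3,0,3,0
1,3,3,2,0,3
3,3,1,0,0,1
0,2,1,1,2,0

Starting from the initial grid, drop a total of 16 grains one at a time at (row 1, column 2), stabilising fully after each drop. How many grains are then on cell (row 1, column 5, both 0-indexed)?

2

step 0: 0,2,2,0,3,3
0,2,3,0,3,0
1,3,3,2,0,3
3,3,1,0,0,1
0,2,1,1,2,0
step 1: 0,3,3,0,3,3
1,0,2,1,3,0
3,2,1,3,0,3
0,1,3,0,0,1
1,3,1,1,2,0
step 2: 0,3,3,0,3,3
1,0,3,1,3,0
3,2,1,3,0,3
0,1,3,0,0,1
1,3,1,1,2,0
step 3: 1,0,1,1,3,3
1,2,1,2,3,0
3,2,2,3,0,3
0,1,3,0,0,1
1,3,1,1,2,0
step 4: 1,0,1,1,3,3
1,2,2,2,3,0
3,2,2,3,0,3
0,1,3,0,0,1
1,3,1,1,2,0
step 5: 1,0,1,1,3,3
1,2,3,2,3,0
3,2,2,3,0,3
0,1,3,0,0,1
1,3,1,1,2,0
step 6: 1,0,2,1,3,3
1,3,0,3,3,0
3,2,3,3,0,3
0,1,3,0,0,1
1,3,1,1,2,0
step 7: 1,0,2,1,3,3
1,3,1,3,3,0
3,2,3,3,0,3
0,1,3,0,0,1
1,3,1,1,2,0
step 8: 1,0,2,1,3,3
1,3,2,3,3,0
3,2,3,3,0,3
0,1,3,0,0,1
1,3,1,1,2,0
step 9: 1,0,2,1,3,3
1,3,3,3,3,0
3,2,3,3,0,3
0,1,3,0,0,1
1,3,1,1,2,0
step 10: 1,1,3,3,1,0
3,1,3,2,1,2
0,1,3,1,2,3
1,3,0,2,0,1
1,3,2,1,2,0
step 11: 1,2,1,1,2,0
3,2,3,0,2,2
0,2,0,3,2,3
1,3,1,2,0,1
1,3,2,1,2,0
step 12: 1,2,2,1,2,0
3,3,0,1,2,2
0,2,1,3,2,3
1,3,1,2,0,1
1,3,2,1,2,0
step 13: 1,2,2,1,2,0
3,3,1,1,2,2
0,2,1,3,2,3
1,3,1,2,0,1
1,3,2,1,2,0
step 14: 1,2,2,1,2,0
3,3,2,1,2,2
0,2,1,3,2,3
1,3,1,2,0,1
1,3,2,1,2,0
step 15: 1,2,2,1,2,0
3,3,3,1,2,2
0,2,1,3,2,3
1,3,1,2,0,1
1,3,2,1,2,0
step 16: 2,3,3,1,2,0
0,1,1,2,2,2
1,3,2,3,2,3
1,3,1,2,0,1
1,3,2,1,2,0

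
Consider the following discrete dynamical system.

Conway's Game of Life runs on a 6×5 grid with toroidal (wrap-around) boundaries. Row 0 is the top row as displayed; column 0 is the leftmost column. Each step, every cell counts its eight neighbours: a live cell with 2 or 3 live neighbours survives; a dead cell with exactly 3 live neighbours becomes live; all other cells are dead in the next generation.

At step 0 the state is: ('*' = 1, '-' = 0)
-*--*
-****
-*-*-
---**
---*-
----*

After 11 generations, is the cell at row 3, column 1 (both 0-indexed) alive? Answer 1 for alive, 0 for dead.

1

gen 0: -*--*
-****
-*-*-
---**
---*-
----*
gen 1: -*--*
-*--*
-*---
---**
---*-
*--**
gen 2: -**--
-**--
--***
--***
*-*--
*-**-
gen 3: *----
*----
*---*
*----
*----
*--**
gen 4: **---
**---
**--*
**---
**---
**---
gen 5: --*-*
--*--
--*-*
--*--
--*-*
--*-*
gen 6: -**--
-**--
-**--
-**--
-**--
***-*
gen 7: -----
*--*-
*--*-
*--*-
-----
-----
gen 8: -----
-----
****-
-----
-----
-----
gen 9: -----
-**--
-**--
-**--
-----
-----
gen 10: -----
-**--
*--*-
-**--
-----
-----
gen 11: -----
-**--
*--*-
-**--
-----
-----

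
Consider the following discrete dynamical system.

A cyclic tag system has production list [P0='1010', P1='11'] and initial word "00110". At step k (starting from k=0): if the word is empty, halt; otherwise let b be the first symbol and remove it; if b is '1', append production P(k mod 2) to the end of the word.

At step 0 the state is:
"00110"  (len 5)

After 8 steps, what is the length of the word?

[0] "00110"  (len 5)
[1] "0110"  (len 4)
[2] "110"  (len 3)
[3] "101010"  (len 6)
[4] "0101011"  (len 7)
[5] "101011"  (len 6)
[6] "0101111"  (len 7)
[7] "101111"  (len 6)
[8] "0111111"  (len 7)

7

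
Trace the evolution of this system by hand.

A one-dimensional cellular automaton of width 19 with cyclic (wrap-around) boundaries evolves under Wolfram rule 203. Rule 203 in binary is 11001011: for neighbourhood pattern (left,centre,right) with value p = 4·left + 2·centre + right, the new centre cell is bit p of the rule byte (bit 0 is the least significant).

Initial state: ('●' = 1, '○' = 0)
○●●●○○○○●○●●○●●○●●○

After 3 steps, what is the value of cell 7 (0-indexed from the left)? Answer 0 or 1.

1

step 0: ○●●●○○○○●○●●○●●○●●○
step 1: ●●●●○●●●○○●●○●●○●●○
step 2: ●●●●○●●●○●●●○●●○●●○
step 3: ●●●●○●●●○●●●○●●○●●○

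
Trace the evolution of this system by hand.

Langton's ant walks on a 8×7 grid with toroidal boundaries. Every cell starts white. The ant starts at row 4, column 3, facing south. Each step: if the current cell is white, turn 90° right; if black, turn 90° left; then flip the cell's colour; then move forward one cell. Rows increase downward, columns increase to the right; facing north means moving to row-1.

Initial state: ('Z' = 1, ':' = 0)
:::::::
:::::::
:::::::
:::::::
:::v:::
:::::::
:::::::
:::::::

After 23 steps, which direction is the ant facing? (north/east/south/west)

west

t=0: :::::::
:::::::
:::::::
:::::::
:::v:::
:::::::
:::::::
:::::::
t=1: :::::::
:::::::
:::::::
:::::::
::<Z:::
:::::::
:::::::
:::::::
t=2: :::::::
:::::::
:::::::
::^::::
::ZZ:::
:::::::
:::::::
:::::::
t=3: :::::::
:::::::
:::::::
::Z>:::
::ZZ:::
:::::::
:::::::
:::::::
t=4: :::::::
:::::::
:::::::
::ZZ:::
::Zv:::
:::::::
:::::::
:::::::
t=5: :::::::
:::::::
:::::::
::ZZ:::
::Z:>::
:::::::
:::::::
:::::::
t=6: :::::::
:::::::
:::::::
::ZZ:::
::Z:Z::
::::v::
:::::::
:::::::
t=7: :::::::
:::::::
:::::::
::ZZ:::
::Z:Z::
:::<Z::
:::::::
:::::::
t=8: :::::::
:::::::
:::::::
::ZZ:::
::Z^Z::
:::ZZ::
:::::::
:::::::
t=9: :::::::
:::::::
:::::::
::ZZ:::
::ZZ>::
:::ZZ::
:::::::
:::::::
t=10: :::::::
:::::::
:::::::
::ZZ^::
::ZZ:::
:::ZZ::
:::::::
:::::::
t=11: :::::::
:::::::
:::::::
::ZZZ>:
::ZZ:::
:::ZZ::
:::::::
:::::::
t=12: :::::::
:::::::
:::::::
::ZZZZ:
::ZZ:v:
:::ZZ::
:::::::
:::::::
t=13: :::::::
:::::::
:::::::
::ZZZZ:
::ZZ<Z:
:::ZZ::
:::::::
:::::::
t=14: :::::::
:::::::
:::::::
::ZZ^Z:
::ZZZZ:
:::ZZ::
:::::::
:::::::
t=15: :::::::
:::::::
:::::::
::Z<:Z:
::ZZZZ:
:::ZZ::
:::::::
:::::::
t=16: :::::::
:::::::
:::::::
::Z::Z:
::ZvZZ:
:::ZZ::
:::::::
:::::::
t=17: :::::::
:::::::
:::::::
::Z::Z:
::Z:>Z:
:::ZZ::
:::::::
:::::::
t=18: :::::::
:::::::
:::::::
::Z:^Z:
::Z::Z:
:::ZZ::
:::::::
:::::::
t=19: :::::::
:::::::
:::::::
::Z:Z>:
::Z::Z:
:::ZZ::
:::::::
:::::::
t=20: :::::::
:::::::
:::::^:
::Z:Z::
::Z::Z:
:::ZZ::
:::::::
:::::::
t=21: :::::::
:::::::
:::::Z>
::Z:Z::
::Z::Z:
:::ZZ::
:::::::
:::::::
t=22: :::::::
:::::::
:::::ZZ
::Z:Z:v
::Z::Z:
:::ZZ::
:::::::
:::::::
t=23: :::::::
:::::::
:::::ZZ
::Z:Z<Z
::Z::Z:
:::ZZ::
:::::::
:::::::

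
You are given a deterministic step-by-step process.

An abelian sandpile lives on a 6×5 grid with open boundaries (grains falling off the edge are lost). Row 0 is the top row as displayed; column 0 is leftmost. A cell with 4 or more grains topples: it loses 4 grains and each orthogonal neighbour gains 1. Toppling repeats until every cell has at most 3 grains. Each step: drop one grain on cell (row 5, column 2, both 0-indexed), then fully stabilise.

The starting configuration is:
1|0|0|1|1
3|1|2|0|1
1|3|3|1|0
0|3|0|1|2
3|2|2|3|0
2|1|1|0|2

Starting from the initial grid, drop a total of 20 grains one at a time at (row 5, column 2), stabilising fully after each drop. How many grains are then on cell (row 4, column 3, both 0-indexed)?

gen 0: 1|0|0|1|1
3|1|2|0|1
1|3|3|1|0
0|3|0|1|2
3|2|2|3|0
2|1|1|0|2
gen 1: 1|0|0|1|1
3|1|2|0|1
1|3|3|1|0
0|3|0|1|2
3|2|2|3|0
2|1|2|0|2
gen 2: 1|0|0|1|1
3|1|2|0|1
1|3|3|1|0
0|3|0|1|2
3|2|2|3|0
2|1|3|0|2
gen 3: 1|0|0|1|1
3|1|2|0|1
1|3|3|1|0
0|3|0|1|2
3|2|3|3|0
2|2|0|1|2
gen 4: 1|0|0|1|1
3|1|2|0|1
1|3|3|1|0
0|3|0|1|2
3|2|3|3|0
2|2|1|1|2
gen 5: 1|0|0|1|1
3|1|2|0|1
1|3|3|1|0
0|3|0|1|2
3|2|3|3|0
2|2|2|1|2
gen 6: 1|0|0|1|1
3|1|2|0|1
1|3|3|1|0
0|3|0|1|2
3|2|3|3|0
2|2|3|1|2
gen 7: 1|0|0|1|1
3|1|2|0|1
1|3|3|1|0
0|3|1|2|2
3|3|1|0|1
2|3|1|3|2
gen 8: 1|0|0|1|1
3|1|2|0|1
1|3|3|1|0
0|3|1|2|2
3|3|1|0|1
2|3|2|3|2
gen 9: 1|0|0|1|1
3|1|2|0|1
1|3|3|1|0
0|3|1|2|2
3|3|1|0|1
2|3|3|3|2
gen 10: 1|0|0|1|1
3|2|3|0|1
2|1|0|2|0
2|1|3|2|2
1|2|3|1|1
0|2|2|0|3
gen 11: 1|0|0|1|1
3|2|3|0|1
2|1|0|2|0
2|1|3|2|2
1|2|3|1|1
0|2|3|0|3
gen 12: 1|0|0|1|1
3|2|3|0|1
2|1|1|2|0
2|2|0|3|2
1|3|1|2|1
0|3|1|1|3
gen 13: 1|0|0|1|1
3|2|3|0|1
2|1|1|2|0
2|2|0|3|2
1|3|1|2|1
0|3|2|1|3
gen 14: 1|0|0|1|1
3|2|3|0|1
2|1|1|2|0
2|2|0|3|2
1|3|1|2|1
0|3|3|1|3
gen 15: 1|0|0|1|1
3|2|3|0|1
2|1|1|2|0
2|3|0|3|2
2|0|3|2|1
1|1|1|2|3
gen 16: 1|0|0|1|1
3|2|3|0|1
2|1|1|2|0
2|3|0|3|2
2|0|3|2|1
1|1|2|2|3
gen 17: 1|0|0|1|1
3|2|3|0|1
2|1|1|2|0
2|3|0|3|2
2|0|3|2|1
1|1|3|2|3
gen 18: 1|0|0|1|1
3|2|3|0|1
2|1|1|2|0
2|3|1|3|2
2|1|0|3|1
1|2|1|3|3
gen 19: 1|0|0|1|1
3|2|3|0|1
2|1|1|2|0
2|3|1|3|2
2|1|0|3|1
1|2|2|3|3
gen 20: 1|0|0|1|1
3|2|3|0|1
2|1|1|2|0
2|3|1|3|2
2|1|0|3|1
1|2|3|3|3

3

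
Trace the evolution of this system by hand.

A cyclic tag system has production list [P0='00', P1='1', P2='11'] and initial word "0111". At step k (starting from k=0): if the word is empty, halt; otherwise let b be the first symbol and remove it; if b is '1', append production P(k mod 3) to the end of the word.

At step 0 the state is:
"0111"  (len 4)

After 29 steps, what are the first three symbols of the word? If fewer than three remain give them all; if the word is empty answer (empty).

001

k=0  "0111"  (len 4)
k=1  "111"  (len 3)
k=2  "111"  (len 3)
k=3  "1111"  (len 4)
k=4  "11100"  (len 5)
k=5  "11001"  (len 5)
k=6  "100111"  (len 6)
k=7  "0011100"  (len 7)
k=8  "011100"  (len 6)
k=9  "11100"  (len 5)
k=10  "110000"  (len 6)
k=11  "100001"  (len 6)
k=12  "0000111"  (len 7)
k=13  "000111"  (len 6)
k=14  "00111"  (len 5)
k=15  "0111"  (len 4)
k=16  "111"  (len 3)
k=17  "111"  (len 3)
k=18  "1111"  (len 4)
k=19  "11100"  (len 5)
k=20  "11001"  (len 5)
k=21  "100111"  (len 6)
k=22  "0011100"  (len 7)
k=23  "011100"  (len 6)
k=24  "11100"  (len 5)
k=25  "110000"  (len 6)
k=26  "100001"  (len 6)
k=27  "0000111"  (len 7)
k=28  "000111"  (len 6)
k=29  "00111"  (len 5)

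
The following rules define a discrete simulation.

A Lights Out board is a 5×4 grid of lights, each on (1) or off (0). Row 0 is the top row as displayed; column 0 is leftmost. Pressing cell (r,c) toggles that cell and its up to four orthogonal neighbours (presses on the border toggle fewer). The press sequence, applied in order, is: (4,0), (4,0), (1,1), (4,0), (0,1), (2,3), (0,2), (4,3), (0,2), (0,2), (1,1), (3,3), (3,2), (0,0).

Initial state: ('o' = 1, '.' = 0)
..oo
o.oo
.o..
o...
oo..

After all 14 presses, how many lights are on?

5

step 0: ..oo
o.oo
.o..
o...
oo..
step 1: ..oo
o.oo
.o..
....
....
step 2: ..oo
o.oo
.o..
o...
oo..
step 3: .ooo
.o.o
....
o...
oo..
step 4: .ooo
.o.o
....
....
....
step 5: o..o
...o
....
....
....
step 6: o..o
....
..oo
...o
....
step 7: ooo.
..o.
..oo
...o
....
step 8: ooo.
..o.
..oo
....
..oo
step 9: o..o
....
..oo
....
..oo
step 10: ooo.
..o.
..oo
....
..oo
step 11: o.o.
oo..
.ooo
....
..oo
step 12: o.o.
oo..
.oo.
..oo
..o.
step 13: o.o.
oo..
.o..
.o..
....
step 14: .oo.
.o..
.o..
.o..
....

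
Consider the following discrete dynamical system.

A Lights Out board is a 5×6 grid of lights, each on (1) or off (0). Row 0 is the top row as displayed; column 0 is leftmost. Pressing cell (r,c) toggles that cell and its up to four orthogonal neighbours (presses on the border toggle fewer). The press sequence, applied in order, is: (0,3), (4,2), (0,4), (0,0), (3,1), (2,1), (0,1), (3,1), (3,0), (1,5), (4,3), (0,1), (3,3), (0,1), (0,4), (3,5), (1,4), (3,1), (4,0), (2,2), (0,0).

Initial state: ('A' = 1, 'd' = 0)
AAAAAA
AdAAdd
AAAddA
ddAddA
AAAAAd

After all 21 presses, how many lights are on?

14

0) AAAAAA
AdAAdd
AAAddA
ddAddA
AAAAAd
1) AAdddA
AdAddd
AAAddA
ddAddA
AAAAAd
2) AAdddA
AdAddd
AAAddA
dddddA
AdddAd
3) AAdAAd
AdAdAd
AAAddA
dddddA
AdddAd
4) dddAAd
ddAdAd
AAAddA
dddddA
AdddAd
5) dddAAd
ddAdAd
AdAddA
AAAddA
AAddAd
6) dddAAd
dAAdAd
dAdddA
AdAddA
AAddAd
7) AAAAAd
ddAdAd
dAdddA
AdAddA
AAddAd
8) AAAAAd
ddAdAd
dddddA
dAdddA
AdddAd
9) AAAAAd
ddAdAd
AddddA
AddddA
ddddAd
10) AAAAAA
ddAddA
Addddd
AddddA
ddddAd
11) AAAAAA
ddAddA
Addddd
AddAdA
ddAAdd
12) dddAAA
dAAddA
Addddd
AddAdA
ddAAdd
13) dddAAA
dAAddA
AddAdd
AdAdAA
ddAddd
14) AAAAAA
ddAddA
AddAdd
AdAdAA
ddAddd
15) AAAddd
ddAdAA
AddAdd
AdAdAA
ddAddd
16) AAAddd
ddAdAA
AddAdA
AdAddd
ddAddA
17) AAAdAd
ddAAdd
AddAAA
AdAddd
ddAddA
18) AAAdAd
ddAAdd
AAdAAA
dAdddd
dAAddA
19) AAAdAd
ddAAdd
AAdAAA
AAdddd
AdAddA
20) AAAdAd
dddAdd
AdAdAA
AAAddd
AdAddA
21) ddAdAd
AddAdd
AdAdAA
AAAddd
AdAddA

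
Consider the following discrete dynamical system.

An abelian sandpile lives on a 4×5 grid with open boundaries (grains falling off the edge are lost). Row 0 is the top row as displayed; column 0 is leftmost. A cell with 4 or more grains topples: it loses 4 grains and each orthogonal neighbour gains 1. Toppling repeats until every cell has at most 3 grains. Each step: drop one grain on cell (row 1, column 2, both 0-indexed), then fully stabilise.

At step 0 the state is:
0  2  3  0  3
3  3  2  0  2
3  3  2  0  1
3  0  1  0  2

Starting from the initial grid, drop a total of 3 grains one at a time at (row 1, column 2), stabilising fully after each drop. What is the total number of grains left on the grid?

k=0  0  2  3  0  3
3  3  2  0  2
3  3  2  0  1
3  0  1  0  2
k=1  0  2  3  0  3
3  3  3  0  2
3  3  2  0  1
3  0  1  0  2
k=2  2  0  1  1  3
1  3  3  1  2
2  2  0  1  1
0  2  2  0  2
k=3  2  1  2  1  3
2  0  1  2  2
2  3  1  1  1
0  2  2  0  2

30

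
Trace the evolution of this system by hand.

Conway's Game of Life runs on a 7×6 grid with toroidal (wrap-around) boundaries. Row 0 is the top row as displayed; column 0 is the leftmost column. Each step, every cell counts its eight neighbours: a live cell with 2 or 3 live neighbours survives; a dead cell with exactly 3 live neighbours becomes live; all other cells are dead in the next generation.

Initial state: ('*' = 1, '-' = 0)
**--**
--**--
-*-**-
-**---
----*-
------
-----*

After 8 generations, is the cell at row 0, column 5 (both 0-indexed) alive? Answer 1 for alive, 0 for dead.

0

gen 0: **--**
--**--
-*-**-
-**---
----*-
------
-----*
gen 1: ******
------
-*--*-
-**-*-
------
------
----**
gen 2: ****--
------
-***--
-***--
------
------
-**---
gen 3: *--*--
*-----
-*-*--
-*-*--
--*---
------
*--*--
gen 4: **---*
***---
**----
-*-*--
--*---
------
------
gen 5: --*--*
--*---
------
**----
--*---
------
*-----
gen 6: -*----
------
-*----
-*----
-*----
------
------
gen 7: ------
------
------
***---
------
------
------
gen 8: ------
------
-*----
-*----
-*----
------
------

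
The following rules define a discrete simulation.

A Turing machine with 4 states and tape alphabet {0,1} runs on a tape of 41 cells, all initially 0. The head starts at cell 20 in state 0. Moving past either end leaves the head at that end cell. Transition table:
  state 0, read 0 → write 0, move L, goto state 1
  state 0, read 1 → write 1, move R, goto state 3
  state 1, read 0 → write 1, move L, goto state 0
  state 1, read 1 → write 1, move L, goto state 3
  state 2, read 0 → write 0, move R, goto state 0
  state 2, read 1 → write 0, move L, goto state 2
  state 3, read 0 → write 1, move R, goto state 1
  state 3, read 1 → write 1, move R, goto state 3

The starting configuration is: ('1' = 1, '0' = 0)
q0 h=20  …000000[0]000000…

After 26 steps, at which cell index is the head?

step 0: q0 h=20  …000000[0]000000…
step 1: q1 h=19  …000000[0]000000…
step 2: q0 h=18  …000000[0]100000…
step 3: q1 h=17  …000000[0]010000…
step 4: q0 h=16  …000000[0]101000…
step 5: q1 h=15  …000000[0]010100…
step 6: q0 h=14  …000000[0]101010…
step 7: q1 h=13  …000000[0]010101…
step 8: q0 h=12  …000000[0]101010…
step 9: q1 h=11  …000000[0]010101…
step 10: q0 h=10  …000000[0]101010…
step 11: q1 h= 9  …000000[0]010101…
step 12: q0 h= 8  …000000[0]101010…
step 13: q1 h= 7  …000000[0]010101…
step 14: q0 h= 6  |000000[0]101010…
step 15: q1 h= 5  |00000[0]010101…
step 16: q0 h= 4  |0000[0]101010…
step 17: q1 h= 3  |000[0]010101…
step 18: q0 h= 2  |00[0]101010…
step 19: q1 h= 1  |0[0]010101…
step 20: q0 h= 0  |[0]101010…
step 21: q1 h= 0  |[0]101010…
step 22: q0 h= 0  |[1]101010…
step 23: q3 h= 1  |1[1]010101…
step 24: q3 h= 2  |11[0]101010…
step 25: q1 h= 3  |111[1]010101…
step 26: q3 h= 2  |11[1]101010…

2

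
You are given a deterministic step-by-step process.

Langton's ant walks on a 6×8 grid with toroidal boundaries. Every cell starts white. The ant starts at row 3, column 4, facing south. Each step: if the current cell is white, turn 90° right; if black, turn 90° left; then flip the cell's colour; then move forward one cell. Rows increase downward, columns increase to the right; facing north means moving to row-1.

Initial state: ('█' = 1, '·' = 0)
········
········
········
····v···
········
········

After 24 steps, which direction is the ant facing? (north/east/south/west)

gen 0: ········
········
········
····v···
········
········
gen 1: ········
········
········
···<█···
········
········
gen 2: ········
········
···^····
···██···
········
········
gen 3: ········
········
···█>···
···██···
········
········
gen 4: ········
········
···██···
···█v···
········
········
gen 5: ········
········
···██···
···█·>··
········
········
gen 6: ········
········
···██···
···█·█··
·····v··
········
gen 7: ········
········
···██···
···█·█··
····<█··
········
gen 8: ········
········
···██···
···█^█··
····██··
········
gen 9: ········
········
···██···
···██>··
····██··
········
gen 10: ········
········
···██^··
···██···
····██··
········
gen 11: ········
········
···███>·
···██···
····██··
········
gen 12: ········
········
···████·
···██·v·
····██··
········
gen 13: ········
········
···████·
···██<█·
····██··
········
gen 14: ········
········
···██^█·
···████·
····██··
········
gen 15: ········
········
···█<·█·
···████·
····██··
········
gen 16: ········
········
···█··█·
···█v██·
····██··
········
gen 17: ········
········
···█··█·
···█·>█·
····██··
········
gen 18: ········
········
···█·^█·
···█··█·
····██··
········
gen 19: ········
········
···█·█>·
···█··█·
····██··
········
gen 20: ········
······^·
···█·█··
···█··█·
····██··
········
gen 21: ········
······█>
···█·█··
···█··█·
····██··
········
gen 22: ········
······██
···█·█·v
···█··█·
····██··
········
gen 23: ········
······██
···█·█<█
···█··█·
····██··
········
gen 24: ········
······^█
···█·███
···█··█·
····██··
········

north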